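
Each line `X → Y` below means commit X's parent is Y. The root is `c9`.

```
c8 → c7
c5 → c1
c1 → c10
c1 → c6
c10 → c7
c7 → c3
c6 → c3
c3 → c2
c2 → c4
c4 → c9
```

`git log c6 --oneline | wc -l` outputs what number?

5

Walking parent pointers from c6: reachable set = {c2, c3, c4, c6, c9}.
That is 5 commits.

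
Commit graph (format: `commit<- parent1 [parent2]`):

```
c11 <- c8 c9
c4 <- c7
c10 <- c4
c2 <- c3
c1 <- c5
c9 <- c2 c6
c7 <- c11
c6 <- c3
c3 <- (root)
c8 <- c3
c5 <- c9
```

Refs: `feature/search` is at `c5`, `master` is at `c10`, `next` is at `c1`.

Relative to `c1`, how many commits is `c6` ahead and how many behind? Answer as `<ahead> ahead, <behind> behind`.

0 ahead, 4 behind

Reachable from c6: {c3, c6}.
Reachable from c1: {c1, c2, c3, c5, c6, c9}.
Only in c6's history (ahead): {} — 0.
Only in c1's history (behind): {c1, c2, c5, c9} — 4.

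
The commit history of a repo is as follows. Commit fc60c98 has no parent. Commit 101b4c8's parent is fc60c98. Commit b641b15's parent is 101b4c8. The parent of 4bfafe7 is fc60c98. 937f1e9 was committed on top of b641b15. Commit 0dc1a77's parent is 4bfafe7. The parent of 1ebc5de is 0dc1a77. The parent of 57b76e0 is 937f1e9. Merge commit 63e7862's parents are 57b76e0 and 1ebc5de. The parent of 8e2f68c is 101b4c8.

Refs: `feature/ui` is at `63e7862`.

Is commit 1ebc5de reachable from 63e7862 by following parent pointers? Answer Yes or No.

Ancestors of 63e7862 (commits reachable by following parents): {0dc1a77, 101b4c8, 1ebc5de, 4bfafe7, 57b76e0, 63e7862, 937f1e9, b641b15, fc60c98}.
1ebc5de is in that set, so it is an ancestor of 63e7862.

Yes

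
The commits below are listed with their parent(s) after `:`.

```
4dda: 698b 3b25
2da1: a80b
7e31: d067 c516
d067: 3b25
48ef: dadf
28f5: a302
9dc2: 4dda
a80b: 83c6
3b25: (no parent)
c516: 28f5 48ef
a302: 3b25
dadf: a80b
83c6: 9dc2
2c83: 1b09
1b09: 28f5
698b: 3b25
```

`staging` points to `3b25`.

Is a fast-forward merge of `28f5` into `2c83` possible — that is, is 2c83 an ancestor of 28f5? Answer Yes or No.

A fast-forward from 2c83 to 28f5 is possible iff 2c83 is an ancestor of 28f5.
Ancestors of 28f5: {28f5, 3b25, a302}.
2c83 is not among them, so fast-forward is not possible.

No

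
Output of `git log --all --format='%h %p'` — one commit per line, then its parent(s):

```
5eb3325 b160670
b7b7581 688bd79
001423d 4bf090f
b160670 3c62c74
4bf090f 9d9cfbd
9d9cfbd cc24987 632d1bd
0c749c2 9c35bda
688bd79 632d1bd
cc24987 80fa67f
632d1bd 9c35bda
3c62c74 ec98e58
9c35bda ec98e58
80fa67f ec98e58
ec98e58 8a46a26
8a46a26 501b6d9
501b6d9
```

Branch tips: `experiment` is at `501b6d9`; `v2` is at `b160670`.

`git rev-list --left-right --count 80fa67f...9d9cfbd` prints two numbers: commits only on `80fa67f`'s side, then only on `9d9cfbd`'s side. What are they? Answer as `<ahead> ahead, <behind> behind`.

Reachable from 80fa67f: {501b6d9, 80fa67f, 8a46a26, ec98e58}.
Reachable from 9d9cfbd: {501b6d9, 632d1bd, 80fa67f, 8a46a26, 9c35bda, 9d9cfbd, cc24987, ec98e58}.
Only in 80fa67f's history (ahead): {} — 0.
Only in 9d9cfbd's history (behind): {632d1bd, 9c35bda, 9d9cfbd, cc24987} — 4.

0 ahead, 4 behind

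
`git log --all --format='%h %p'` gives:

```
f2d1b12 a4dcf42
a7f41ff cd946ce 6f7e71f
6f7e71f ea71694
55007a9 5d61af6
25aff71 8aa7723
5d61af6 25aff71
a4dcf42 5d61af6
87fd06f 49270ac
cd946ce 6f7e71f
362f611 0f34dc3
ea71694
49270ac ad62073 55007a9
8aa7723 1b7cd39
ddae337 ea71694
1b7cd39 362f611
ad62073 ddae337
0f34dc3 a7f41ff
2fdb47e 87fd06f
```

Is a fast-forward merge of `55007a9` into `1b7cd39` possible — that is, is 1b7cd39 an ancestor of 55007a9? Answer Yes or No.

Yes

A fast-forward from 1b7cd39 to 55007a9 is possible iff 1b7cd39 is an ancestor of 55007a9.
Ancestors of 55007a9: {0f34dc3, 1b7cd39, 25aff71, 362f611, 55007a9, 5d61af6, 6f7e71f, 8aa7723, a7f41ff, cd946ce, ea71694}.
1b7cd39 is among them, so fast-forward is possible.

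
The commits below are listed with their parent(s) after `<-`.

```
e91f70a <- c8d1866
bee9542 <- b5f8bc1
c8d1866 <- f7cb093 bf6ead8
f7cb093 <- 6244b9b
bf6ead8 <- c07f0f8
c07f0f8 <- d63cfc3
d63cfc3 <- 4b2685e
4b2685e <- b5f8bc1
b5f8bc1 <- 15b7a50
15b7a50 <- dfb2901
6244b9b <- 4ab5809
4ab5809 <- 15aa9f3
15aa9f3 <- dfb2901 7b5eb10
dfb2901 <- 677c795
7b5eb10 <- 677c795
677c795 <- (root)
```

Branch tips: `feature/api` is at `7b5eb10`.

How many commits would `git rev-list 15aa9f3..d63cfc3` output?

4

Reachable from d63cfc3: {15b7a50, 4b2685e, 677c795, b5f8bc1, d63cfc3, dfb2901}.
Reachable from 15aa9f3: {15aa9f3, 677c795, 7b5eb10, dfb2901}.
In d63cfc3's history but not 15aa9f3's: {15b7a50, 4b2685e, b5f8bc1, d63cfc3} — 4 commits.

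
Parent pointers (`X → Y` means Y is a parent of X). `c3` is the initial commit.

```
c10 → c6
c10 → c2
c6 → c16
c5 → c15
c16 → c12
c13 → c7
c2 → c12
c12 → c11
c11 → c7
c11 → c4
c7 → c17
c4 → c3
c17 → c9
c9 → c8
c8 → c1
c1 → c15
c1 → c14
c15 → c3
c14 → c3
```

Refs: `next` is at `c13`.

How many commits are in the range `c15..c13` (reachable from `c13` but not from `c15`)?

7

Reachable from c13: {c1, c13, c14, c15, c17, c3, c7, c8, c9}.
Reachable from c15: {c15, c3}.
In c13's history but not c15's: {c1, c13, c14, c17, c7, c8, c9} — 7 commits.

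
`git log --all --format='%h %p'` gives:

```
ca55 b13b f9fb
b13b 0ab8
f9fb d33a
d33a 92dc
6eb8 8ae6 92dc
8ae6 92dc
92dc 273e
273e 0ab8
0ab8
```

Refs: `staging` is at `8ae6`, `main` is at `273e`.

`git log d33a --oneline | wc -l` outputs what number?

4

Walking parent pointers from d33a: reachable set = {0ab8, 273e, 92dc, d33a}.
That is 4 commits.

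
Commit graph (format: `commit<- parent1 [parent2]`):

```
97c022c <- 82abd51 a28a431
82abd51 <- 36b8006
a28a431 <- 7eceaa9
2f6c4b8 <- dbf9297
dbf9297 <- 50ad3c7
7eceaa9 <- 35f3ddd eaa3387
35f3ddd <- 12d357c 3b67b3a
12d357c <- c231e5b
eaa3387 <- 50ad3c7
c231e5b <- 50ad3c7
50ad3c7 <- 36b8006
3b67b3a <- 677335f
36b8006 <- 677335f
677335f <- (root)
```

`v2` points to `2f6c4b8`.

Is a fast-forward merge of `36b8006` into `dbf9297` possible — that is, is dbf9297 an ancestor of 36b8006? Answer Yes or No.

A fast-forward from dbf9297 to 36b8006 is possible iff dbf9297 is an ancestor of 36b8006.
Ancestors of 36b8006: {36b8006, 677335f}.
dbf9297 is not among them, so fast-forward is not possible.

No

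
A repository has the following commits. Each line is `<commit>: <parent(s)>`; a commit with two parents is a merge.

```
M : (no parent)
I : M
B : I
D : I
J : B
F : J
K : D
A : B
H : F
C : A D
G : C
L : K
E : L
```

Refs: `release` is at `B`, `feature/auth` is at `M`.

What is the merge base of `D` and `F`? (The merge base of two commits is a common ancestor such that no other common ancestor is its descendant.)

Ancestors of D: {D, I, M}.
Ancestors of F: {B, F, I, J, M}.
Common ancestors: {I, M}.
Among these, I is not an ancestor of any other common ancestor — it is the merge base.

I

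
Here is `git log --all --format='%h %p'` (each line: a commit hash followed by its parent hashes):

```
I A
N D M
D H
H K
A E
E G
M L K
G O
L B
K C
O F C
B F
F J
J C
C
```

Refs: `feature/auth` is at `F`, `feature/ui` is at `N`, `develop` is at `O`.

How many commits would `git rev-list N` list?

Walking parent pointers from N: reachable set = {B, C, D, F, H, J, K, L, M, N}.
That is 10 commits.

10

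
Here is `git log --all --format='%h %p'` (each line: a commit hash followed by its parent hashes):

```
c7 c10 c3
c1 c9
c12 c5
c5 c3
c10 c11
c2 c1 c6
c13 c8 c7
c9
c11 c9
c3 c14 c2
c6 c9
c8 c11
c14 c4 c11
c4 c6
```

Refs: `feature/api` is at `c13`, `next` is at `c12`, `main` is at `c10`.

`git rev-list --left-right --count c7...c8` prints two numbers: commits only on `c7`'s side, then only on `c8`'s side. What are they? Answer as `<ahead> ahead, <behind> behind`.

Reachable from c7: {c1, c10, c11, c14, c2, c3, c4, c6, c7, c9}.
Reachable from c8: {c11, c8, c9}.
Only in c7's history (ahead): {c1, c10, c14, c2, c3, c4, c6, c7} — 8.
Only in c8's history (behind): {c8} — 1.

8 ahead, 1 behind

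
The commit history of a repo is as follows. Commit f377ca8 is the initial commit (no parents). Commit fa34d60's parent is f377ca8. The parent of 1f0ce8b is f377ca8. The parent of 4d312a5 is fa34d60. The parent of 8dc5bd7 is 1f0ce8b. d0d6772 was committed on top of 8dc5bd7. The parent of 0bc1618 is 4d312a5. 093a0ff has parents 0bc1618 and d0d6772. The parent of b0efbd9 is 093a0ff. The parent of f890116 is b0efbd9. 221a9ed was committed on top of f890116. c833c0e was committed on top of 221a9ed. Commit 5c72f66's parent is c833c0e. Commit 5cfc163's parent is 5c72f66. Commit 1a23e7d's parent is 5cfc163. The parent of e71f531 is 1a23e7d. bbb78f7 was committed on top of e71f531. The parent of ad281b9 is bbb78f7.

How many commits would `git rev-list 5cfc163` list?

Walking parent pointers from 5cfc163: reachable set = {093a0ff, 0bc1618, 1f0ce8b, 221a9ed, 4d312a5, 5c72f66, 5cfc163, 8dc5bd7, b0efbd9, c833c0e, d0d6772, f377ca8, f890116, fa34d60}.
That is 14 commits.

14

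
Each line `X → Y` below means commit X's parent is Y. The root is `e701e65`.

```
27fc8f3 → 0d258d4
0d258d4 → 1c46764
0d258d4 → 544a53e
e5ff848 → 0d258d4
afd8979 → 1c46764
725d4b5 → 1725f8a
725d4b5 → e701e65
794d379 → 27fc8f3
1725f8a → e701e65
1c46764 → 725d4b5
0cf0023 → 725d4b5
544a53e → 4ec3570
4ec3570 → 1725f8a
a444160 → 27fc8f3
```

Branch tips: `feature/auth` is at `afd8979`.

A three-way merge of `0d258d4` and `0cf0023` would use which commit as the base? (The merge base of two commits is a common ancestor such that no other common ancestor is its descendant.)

Ancestors of 0d258d4: {0d258d4, 1725f8a, 1c46764, 4ec3570, 544a53e, 725d4b5, e701e65}.
Ancestors of 0cf0023: {0cf0023, 1725f8a, 725d4b5, e701e65}.
Common ancestors: {1725f8a, 725d4b5, e701e65}.
Among these, 725d4b5 is not an ancestor of any other common ancestor — it is the merge base.

725d4b5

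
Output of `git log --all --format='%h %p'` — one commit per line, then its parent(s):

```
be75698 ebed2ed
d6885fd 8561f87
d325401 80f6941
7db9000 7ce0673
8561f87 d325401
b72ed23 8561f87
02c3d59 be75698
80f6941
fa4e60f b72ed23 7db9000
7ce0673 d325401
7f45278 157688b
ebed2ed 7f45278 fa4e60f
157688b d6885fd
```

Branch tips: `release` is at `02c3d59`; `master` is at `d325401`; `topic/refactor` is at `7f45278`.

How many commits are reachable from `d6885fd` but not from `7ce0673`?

2

Reachable from d6885fd: {80f6941, 8561f87, d325401, d6885fd}.
Reachable from 7ce0673: {7ce0673, 80f6941, d325401}.
In d6885fd's history but not 7ce0673's: {8561f87, d6885fd} — 2 commits.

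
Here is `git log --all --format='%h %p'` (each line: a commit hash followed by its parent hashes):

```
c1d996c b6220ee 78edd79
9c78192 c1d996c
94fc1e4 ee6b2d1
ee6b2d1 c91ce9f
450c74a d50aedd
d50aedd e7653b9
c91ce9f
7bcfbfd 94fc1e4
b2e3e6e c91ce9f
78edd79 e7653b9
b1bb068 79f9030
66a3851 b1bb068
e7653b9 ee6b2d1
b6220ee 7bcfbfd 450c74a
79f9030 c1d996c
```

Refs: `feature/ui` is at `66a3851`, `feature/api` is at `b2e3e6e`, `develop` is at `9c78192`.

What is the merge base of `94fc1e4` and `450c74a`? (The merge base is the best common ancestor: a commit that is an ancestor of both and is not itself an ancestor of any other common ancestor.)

ee6b2d1

Ancestors of 94fc1e4: {94fc1e4, c91ce9f, ee6b2d1}.
Ancestors of 450c74a: {450c74a, c91ce9f, d50aedd, e7653b9, ee6b2d1}.
Common ancestors: {c91ce9f, ee6b2d1}.
Among these, ee6b2d1 is not an ancestor of any other common ancestor — it is the merge base.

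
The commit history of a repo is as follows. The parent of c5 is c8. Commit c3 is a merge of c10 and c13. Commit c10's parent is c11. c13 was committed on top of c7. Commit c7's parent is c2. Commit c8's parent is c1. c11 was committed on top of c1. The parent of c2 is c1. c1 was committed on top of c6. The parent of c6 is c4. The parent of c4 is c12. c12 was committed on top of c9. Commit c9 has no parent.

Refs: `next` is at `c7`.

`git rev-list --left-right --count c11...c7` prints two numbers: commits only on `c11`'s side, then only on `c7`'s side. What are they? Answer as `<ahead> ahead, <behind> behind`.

1 ahead, 2 behind

Reachable from c11: {c1, c11, c12, c4, c6, c9}.
Reachable from c7: {c1, c12, c2, c4, c6, c7, c9}.
Only in c11's history (ahead): {c11} — 1.
Only in c7's history (behind): {c2, c7} — 2.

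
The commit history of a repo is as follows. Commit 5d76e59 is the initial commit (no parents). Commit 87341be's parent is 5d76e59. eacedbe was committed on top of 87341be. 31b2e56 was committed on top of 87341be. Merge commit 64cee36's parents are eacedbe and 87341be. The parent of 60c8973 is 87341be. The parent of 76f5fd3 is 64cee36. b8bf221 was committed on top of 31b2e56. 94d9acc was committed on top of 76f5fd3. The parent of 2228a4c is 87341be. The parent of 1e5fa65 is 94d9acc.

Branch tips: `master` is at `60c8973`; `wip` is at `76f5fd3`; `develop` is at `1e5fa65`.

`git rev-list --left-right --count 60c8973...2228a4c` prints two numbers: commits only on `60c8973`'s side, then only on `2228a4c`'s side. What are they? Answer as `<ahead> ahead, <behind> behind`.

1 ahead, 1 behind

Reachable from 60c8973: {5d76e59, 60c8973, 87341be}.
Reachable from 2228a4c: {2228a4c, 5d76e59, 87341be}.
Only in 60c8973's history (ahead): {60c8973} — 1.
Only in 2228a4c's history (behind): {2228a4c} — 1.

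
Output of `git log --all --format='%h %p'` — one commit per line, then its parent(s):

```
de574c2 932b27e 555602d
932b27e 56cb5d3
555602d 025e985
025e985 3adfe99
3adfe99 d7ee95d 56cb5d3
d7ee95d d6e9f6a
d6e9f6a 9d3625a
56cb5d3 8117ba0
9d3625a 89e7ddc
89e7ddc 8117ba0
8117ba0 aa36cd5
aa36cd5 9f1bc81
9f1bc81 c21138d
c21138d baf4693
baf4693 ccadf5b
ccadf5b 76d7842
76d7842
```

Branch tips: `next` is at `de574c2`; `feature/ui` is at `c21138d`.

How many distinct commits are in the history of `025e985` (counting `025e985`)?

14

Walking parent pointers from 025e985: reachable set = {025e985, 3adfe99, 56cb5d3, 76d7842, 8117ba0, 89e7ddc, 9d3625a, 9f1bc81, aa36cd5, baf4693, c21138d, ccadf5b, d6e9f6a, d7ee95d}.
That is 14 commits.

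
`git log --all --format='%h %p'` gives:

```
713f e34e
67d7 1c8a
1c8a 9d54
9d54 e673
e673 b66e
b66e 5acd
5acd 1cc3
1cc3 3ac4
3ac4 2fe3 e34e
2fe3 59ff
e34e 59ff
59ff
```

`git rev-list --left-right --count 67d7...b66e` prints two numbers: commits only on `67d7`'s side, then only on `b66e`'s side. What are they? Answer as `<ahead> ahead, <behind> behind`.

Reachable from 67d7: {1c8a, 1cc3, 2fe3, 3ac4, 59ff, 5acd, 67d7, 9d54, b66e, e34e, e673}.
Reachable from b66e: {1cc3, 2fe3, 3ac4, 59ff, 5acd, b66e, e34e}.
Only in 67d7's history (ahead): {1c8a, 67d7, 9d54, e673} — 4.
Only in b66e's history (behind): {} — 0.

4 ahead, 0 behind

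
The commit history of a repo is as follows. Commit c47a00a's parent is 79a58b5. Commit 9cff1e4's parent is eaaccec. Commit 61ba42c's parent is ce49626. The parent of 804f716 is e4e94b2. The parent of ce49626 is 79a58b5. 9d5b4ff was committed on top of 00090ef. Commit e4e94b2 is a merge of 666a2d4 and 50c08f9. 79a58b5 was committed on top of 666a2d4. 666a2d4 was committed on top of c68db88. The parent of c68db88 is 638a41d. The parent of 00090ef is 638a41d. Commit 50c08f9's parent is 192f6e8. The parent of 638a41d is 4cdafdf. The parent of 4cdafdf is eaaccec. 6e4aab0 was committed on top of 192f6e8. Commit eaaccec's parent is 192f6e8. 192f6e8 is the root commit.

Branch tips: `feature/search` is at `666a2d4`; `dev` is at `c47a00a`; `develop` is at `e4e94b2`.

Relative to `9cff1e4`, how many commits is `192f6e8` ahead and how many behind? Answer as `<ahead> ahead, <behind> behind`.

Reachable from 192f6e8: {192f6e8}.
Reachable from 9cff1e4: {192f6e8, 9cff1e4, eaaccec}.
Only in 192f6e8's history (ahead): {} — 0.
Only in 9cff1e4's history (behind): {9cff1e4, eaaccec} — 2.

0 ahead, 2 behind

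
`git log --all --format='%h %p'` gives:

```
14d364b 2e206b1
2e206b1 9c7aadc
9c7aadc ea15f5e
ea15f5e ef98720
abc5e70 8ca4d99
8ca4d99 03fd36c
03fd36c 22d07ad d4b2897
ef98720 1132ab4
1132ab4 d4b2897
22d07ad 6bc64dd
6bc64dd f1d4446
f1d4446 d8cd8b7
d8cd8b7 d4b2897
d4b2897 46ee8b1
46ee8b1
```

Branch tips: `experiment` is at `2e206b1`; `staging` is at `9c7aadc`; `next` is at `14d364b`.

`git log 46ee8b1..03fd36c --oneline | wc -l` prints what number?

6

Reachable from 03fd36c: {03fd36c, 22d07ad, 46ee8b1, 6bc64dd, d4b2897, d8cd8b7, f1d4446}.
Reachable from 46ee8b1: {46ee8b1}.
In 03fd36c's history but not 46ee8b1's: {03fd36c, 22d07ad, 6bc64dd, d4b2897, d8cd8b7, f1d4446} — 6 commits.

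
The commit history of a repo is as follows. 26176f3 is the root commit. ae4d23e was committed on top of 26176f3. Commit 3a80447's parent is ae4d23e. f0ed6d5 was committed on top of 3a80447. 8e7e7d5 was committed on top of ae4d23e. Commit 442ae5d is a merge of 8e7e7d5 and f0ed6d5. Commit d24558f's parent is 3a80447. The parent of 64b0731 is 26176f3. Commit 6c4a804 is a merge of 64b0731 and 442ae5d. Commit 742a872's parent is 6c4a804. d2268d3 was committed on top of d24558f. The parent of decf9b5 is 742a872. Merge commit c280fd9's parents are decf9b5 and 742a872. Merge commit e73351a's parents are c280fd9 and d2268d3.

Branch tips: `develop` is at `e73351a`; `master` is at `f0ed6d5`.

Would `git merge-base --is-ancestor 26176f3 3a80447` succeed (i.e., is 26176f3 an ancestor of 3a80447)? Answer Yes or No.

Yes

Ancestors of 3a80447 (commits reachable by following parents): {26176f3, 3a80447, ae4d23e}.
26176f3 is in that set, so it is an ancestor of 3a80447.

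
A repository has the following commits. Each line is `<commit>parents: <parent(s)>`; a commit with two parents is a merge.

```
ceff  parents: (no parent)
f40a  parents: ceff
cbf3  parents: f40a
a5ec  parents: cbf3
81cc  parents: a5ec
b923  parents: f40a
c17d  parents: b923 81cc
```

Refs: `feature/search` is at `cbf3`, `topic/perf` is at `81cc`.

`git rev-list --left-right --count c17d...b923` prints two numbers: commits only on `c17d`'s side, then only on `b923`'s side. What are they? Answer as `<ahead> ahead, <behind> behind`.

Reachable from c17d: {81cc, a5ec, b923, c17d, cbf3, ceff, f40a}.
Reachable from b923: {b923, ceff, f40a}.
Only in c17d's history (ahead): {81cc, a5ec, c17d, cbf3} — 4.
Only in b923's history (behind): {} — 0.

4 ahead, 0 behind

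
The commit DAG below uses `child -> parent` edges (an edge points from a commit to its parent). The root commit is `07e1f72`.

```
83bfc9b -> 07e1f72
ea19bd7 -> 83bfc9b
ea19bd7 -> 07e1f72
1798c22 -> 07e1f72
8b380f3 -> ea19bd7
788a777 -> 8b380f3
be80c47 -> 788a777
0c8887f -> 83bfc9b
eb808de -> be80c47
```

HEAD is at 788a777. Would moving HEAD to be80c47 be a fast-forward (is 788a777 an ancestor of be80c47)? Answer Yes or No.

A fast-forward from 788a777 to be80c47 is possible iff 788a777 is an ancestor of be80c47.
Ancestors of be80c47: {07e1f72, 788a777, 83bfc9b, 8b380f3, be80c47, ea19bd7}.
788a777 is among them, so fast-forward is possible.

Yes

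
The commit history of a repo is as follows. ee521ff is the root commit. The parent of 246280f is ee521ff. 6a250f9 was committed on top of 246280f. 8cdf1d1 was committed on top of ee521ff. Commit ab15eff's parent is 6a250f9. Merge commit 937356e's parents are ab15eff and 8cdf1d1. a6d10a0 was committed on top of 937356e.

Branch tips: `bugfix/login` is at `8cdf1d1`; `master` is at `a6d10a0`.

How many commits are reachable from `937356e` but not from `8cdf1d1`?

Reachable from 937356e: {246280f, 6a250f9, 8cdf1d1, 937356e, ab15eff, ee521ff}.
Reachable from 8cdf1d1: {8cdf1d1, ee521ff}.
In 937356e's history but not 8cdf1d1's: {246280f, 6a250f9, 937356e, ab15eff} — 4 commits.

4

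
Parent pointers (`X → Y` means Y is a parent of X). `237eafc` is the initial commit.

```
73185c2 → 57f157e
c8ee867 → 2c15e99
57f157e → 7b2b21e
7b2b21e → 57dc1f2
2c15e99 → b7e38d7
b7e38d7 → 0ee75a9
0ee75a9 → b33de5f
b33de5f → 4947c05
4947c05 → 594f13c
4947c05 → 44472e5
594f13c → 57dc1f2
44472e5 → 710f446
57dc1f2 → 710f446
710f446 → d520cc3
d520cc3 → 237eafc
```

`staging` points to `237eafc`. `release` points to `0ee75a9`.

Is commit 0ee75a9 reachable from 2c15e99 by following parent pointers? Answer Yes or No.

Yes

Ancestors of 2c15e99 (commits reachable by following parents): {0ee75a9, 237eafc, 2c15e99, 44472e5, 4947c05, 57dc1f2, 594f13c, 710f446, b33de5f, b7e38d7, d520cc3}.
0ee75a9 is in that set, so it is an ancestor of 2c15e99.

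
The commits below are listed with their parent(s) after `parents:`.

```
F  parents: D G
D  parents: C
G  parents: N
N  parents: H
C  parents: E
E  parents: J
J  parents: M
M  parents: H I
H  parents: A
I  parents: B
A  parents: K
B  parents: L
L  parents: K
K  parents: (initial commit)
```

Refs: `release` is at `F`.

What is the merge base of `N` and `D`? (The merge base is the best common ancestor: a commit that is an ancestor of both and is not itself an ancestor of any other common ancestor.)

Ancestors of N: {A, H, K, N}.
Ancestors of D: {A, B, C, D, E, H, I, J, K, L, M}.
Common ancestors: {A, H, K}.
Among these, H is not an ancestor of any other common ancestor — it is the merge base.

H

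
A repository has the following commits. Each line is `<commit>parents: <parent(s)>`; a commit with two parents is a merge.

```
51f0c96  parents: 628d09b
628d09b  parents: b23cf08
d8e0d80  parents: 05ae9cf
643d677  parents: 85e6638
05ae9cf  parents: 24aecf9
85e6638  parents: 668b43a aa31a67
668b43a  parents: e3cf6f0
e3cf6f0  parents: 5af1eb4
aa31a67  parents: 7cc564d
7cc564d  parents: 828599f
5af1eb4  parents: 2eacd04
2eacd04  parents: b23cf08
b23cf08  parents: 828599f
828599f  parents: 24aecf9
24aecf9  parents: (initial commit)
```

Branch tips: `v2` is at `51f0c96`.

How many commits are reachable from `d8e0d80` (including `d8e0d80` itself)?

3

Walking parent pointers from d8e0d80: reachable set = {05ae9cf, 24aecf9, d8e0d80}.
That is 3 commits.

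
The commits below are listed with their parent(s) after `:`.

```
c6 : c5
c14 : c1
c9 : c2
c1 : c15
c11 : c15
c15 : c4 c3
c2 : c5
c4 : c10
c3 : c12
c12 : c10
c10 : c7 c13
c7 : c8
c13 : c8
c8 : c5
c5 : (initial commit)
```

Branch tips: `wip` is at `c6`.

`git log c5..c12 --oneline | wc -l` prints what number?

5

Reachable from c12: {c10, c12, c13, c5, c7, c8}.
Reachable from c5: {c5}.
In c12's history but not c5's: {c10, c12, c13, c7, c8} — 5 commits.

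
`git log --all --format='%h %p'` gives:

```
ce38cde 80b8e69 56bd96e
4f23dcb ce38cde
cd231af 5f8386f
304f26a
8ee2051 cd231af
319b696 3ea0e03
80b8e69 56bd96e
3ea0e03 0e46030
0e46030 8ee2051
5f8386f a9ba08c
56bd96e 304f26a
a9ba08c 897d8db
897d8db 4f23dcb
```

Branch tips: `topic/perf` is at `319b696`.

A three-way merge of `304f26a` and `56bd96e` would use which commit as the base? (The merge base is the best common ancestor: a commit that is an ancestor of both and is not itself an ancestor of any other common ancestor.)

304f26a

Ancestors of 304f26a: {304f26a}.
Ancestors of 56bd96e: {304f26a, 56bd96e}.
Common ancestors: {304f26a}.
The only common ancestor is 304f26a, so it is the merge base.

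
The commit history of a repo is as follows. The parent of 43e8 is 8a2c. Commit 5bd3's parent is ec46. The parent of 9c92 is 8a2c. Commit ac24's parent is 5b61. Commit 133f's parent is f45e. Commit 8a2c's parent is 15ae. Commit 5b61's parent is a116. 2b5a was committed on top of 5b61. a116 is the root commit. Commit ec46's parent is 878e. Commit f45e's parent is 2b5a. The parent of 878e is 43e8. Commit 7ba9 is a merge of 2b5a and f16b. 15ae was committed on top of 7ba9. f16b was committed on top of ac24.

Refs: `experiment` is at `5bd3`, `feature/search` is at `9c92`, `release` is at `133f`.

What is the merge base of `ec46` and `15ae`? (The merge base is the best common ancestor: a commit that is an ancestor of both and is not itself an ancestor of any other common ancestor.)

Ancestors of ec46: {15ae, 2b5a, 43e8, 5b61, 7ba9, 878e, 8a2c, a116, ac24, ec46, f16b}.
Ancestors of 15ae: {15ae, 2b5a, 5b61, 7ba9, a116, ac24, f16b}.
Common ancestors: {15ae, 2b5a, 5b61, 7ba9, a116, ac24, f16b}.
Among these, 15ae is not an ancestor of any other common ancestor — it is the merge base.

15ae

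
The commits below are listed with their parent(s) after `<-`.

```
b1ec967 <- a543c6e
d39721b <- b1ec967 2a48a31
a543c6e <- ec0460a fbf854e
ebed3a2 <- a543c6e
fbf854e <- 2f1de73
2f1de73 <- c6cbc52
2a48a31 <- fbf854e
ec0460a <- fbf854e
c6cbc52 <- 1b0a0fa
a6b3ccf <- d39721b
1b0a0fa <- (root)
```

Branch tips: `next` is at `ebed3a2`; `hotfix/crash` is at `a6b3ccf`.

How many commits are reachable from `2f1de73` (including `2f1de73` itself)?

3

Walking parent pointers from 2f1de73: reachable set = {1b0a0fa, 2f1de73, c6cbc52}.
That is 3 commits.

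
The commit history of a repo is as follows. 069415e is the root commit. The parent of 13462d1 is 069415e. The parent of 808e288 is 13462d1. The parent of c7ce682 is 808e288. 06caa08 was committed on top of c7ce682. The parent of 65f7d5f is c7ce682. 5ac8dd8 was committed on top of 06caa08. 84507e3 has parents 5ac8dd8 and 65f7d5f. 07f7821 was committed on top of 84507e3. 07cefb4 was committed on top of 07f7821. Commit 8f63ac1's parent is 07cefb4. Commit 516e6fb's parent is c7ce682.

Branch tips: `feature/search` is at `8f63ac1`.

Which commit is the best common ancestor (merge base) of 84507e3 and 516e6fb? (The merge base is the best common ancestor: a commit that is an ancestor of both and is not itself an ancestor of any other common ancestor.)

c7ce682

Ancestors of 84507e3: {069415e, 06caa08, 13462d1, 5ac8dd8, 65f7d5f, 808e288, 84507e3, c7ce682}.
Ancestors of 516e6fb: {069415e, 13462d1, 516e6fb, 808e288, c7ce682}.
Common ancestors: {069415e, 13462d1, 808e288, c7ce682}.
Among these, c7ce682 is not an ancestor of any other common ancestor — it is the merge base.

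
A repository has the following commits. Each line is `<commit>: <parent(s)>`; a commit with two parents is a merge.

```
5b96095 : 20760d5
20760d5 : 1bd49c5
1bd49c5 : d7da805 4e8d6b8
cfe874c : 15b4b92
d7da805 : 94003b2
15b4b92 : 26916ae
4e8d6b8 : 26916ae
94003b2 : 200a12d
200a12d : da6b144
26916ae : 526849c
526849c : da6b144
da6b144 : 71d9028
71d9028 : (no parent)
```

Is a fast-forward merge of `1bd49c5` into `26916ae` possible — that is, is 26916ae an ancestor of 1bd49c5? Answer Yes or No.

A fast-forward from 26916ae to 1bd49c5 is possible iff 26916ae is an ancestor of 1bd49c5.
Ancestors of 1bd49c5: {1bd49c5, 200a12d, 26916ae, 4e8d6b8, 526849c, 71d9028, 94003b2, d7da805, da6b144}.
26916ae is among them, so fast-forward is possible.

Yes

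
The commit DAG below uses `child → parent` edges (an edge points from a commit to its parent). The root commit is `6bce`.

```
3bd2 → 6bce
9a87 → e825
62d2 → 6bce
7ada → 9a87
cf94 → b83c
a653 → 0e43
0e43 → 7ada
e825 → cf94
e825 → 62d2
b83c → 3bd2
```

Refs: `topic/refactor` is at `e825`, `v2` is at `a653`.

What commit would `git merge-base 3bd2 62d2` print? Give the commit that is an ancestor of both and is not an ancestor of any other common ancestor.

6bce

Ancestors of 3bd2: {3bd2, 6bce}.
Ancestors of 62d2: {62d2, 6bce}.
Common ancestors: {6bce}.
The only common ancestor is 6bce, so it is the merge base.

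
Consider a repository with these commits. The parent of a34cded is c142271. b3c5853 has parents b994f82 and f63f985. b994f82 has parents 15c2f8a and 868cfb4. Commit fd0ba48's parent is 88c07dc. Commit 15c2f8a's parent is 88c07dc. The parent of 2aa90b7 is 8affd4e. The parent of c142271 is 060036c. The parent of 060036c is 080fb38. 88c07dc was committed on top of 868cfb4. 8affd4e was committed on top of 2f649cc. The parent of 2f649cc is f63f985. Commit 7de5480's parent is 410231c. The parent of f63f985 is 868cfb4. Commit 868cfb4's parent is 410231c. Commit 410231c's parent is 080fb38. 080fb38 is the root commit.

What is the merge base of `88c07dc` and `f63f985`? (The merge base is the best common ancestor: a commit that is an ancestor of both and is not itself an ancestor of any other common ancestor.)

868cfb4

Ancestors of 88c07dc: {080fb38, 410231c, 868cfb4, 88c07dc}.
Ancestors of f63f985: {080fb38, 410231c, 868cfb4, f63f985}.
Common ancestors: {080fb38, 410231c, 868cfb4}.
Among these, 868cfb4 is not an ancestor of any other common ancestor — it is the merge base.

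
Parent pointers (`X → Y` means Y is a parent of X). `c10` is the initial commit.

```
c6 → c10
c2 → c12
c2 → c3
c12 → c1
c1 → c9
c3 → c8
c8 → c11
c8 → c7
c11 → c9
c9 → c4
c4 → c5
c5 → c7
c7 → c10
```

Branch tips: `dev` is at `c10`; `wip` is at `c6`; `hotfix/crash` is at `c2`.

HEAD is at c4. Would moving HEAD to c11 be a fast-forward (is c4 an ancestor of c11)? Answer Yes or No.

A fast-forward from c4 to c11 is possible iff c4 is an ancestor of c11.
Ancestors of c11: {c10, c11, c4, c5, c7, c9}.
c4 is among them, so fast-forward is possible.

Yes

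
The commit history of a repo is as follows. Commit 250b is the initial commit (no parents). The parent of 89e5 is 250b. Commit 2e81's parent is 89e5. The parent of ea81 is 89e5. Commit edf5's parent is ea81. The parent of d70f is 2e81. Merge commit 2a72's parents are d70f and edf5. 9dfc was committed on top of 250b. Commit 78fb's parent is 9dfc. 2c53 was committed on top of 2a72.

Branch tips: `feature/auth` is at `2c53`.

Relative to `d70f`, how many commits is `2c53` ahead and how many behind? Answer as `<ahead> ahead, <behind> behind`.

Reachable from 2c53: {250b, 2a72, 2c53, 2e81, 89e5, d70f, ea81, edf5}.
Reachable from d70f: {250b, 2e81, 89e5, d70f}.
Only in 2c53's history (ahead): {2a72, 2c53, ea81, edf5} — 4.
Only in d70f's history (behind): {} — 0.

4 ahead, 0 behind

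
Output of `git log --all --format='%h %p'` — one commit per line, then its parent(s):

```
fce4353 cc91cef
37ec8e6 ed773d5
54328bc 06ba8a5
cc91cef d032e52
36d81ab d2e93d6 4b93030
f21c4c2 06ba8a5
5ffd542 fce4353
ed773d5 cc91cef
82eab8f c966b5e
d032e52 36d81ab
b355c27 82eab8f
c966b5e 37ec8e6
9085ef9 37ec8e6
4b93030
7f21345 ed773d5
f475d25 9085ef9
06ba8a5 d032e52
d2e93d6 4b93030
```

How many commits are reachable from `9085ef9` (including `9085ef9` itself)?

Walking parent pointers from 9085ef9: reachable set = {36d81ab, 37ec8e6, 4b93030, 9085ef9, cc91cef, d032e52, d2e93d6, ed773d5}.
That is 8 commits.

8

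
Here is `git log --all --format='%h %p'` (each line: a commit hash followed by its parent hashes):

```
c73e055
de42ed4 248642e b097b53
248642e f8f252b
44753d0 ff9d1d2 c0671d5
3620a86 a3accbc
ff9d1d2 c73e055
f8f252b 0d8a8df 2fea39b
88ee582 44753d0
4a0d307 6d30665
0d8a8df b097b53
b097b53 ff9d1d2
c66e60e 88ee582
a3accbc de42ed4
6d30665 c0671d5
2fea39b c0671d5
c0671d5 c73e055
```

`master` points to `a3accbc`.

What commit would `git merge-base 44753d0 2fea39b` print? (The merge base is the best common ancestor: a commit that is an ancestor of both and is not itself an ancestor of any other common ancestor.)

Ancestors of 44753d0: {44753d0, c0671d5, c73e055, ff9d1d2}.
Ancestors of 2fea39b: {2fea39b, c0671d5, c73e055}.
Common ancestors: {c0671d5, c73e055}.
Among these, c0671d5 is not an ancestor of any other common ancestor — it is the merge base.

c0671d5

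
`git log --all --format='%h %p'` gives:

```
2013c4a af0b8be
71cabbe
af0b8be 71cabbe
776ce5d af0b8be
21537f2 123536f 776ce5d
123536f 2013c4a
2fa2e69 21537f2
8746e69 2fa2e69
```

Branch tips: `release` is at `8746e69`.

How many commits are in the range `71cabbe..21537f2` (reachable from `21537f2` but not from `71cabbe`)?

5

Reachable from 21537f2: {123536f, 2013c4a, 21537f2, 71cabbe, 776ce5d, af0b8be}.
Reachable from 71cabbe: {71cabbe}.
In 21537f2's history but not 71cabbe's: {123536f, 2013c4a, 21537f2, 776ce5d, af0b8be} — 5 commits.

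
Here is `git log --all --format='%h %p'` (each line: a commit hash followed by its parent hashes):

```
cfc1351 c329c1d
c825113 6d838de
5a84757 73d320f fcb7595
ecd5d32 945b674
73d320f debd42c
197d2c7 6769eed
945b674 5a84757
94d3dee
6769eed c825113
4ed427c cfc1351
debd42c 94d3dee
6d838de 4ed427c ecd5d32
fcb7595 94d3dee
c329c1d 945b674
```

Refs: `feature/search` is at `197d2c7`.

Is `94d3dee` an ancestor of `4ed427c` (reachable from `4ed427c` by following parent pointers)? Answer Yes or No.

Yes

Ancestors of 4ed427c (commits reachable by following parents): {4ed427c, 5a84757, 73d320f, 945b674, 94d3dee, c329c1d, cfc1351, debd42c, fcb7595}.
94d3dee is in that set, so it is an ancestor of 4ed427c.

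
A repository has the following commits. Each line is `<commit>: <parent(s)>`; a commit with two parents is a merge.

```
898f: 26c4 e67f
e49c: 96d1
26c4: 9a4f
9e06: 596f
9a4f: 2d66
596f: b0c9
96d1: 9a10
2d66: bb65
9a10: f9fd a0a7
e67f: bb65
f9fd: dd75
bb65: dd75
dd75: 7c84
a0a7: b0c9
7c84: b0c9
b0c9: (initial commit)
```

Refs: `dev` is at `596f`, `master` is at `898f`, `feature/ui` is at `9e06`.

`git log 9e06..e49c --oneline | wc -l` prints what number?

Reachable from e49c: {7c84, 96d1, 9a10, a0a7, b0c9, dd75, e49c, f9fd}.
Reachable from 9e06: {596f, 9e06, b0c9}.
In e49c's history but not 9e06's: {7c84, 96d1, 9a10, a0a7, dd75, e49c, f9fd} — 7 commits.

7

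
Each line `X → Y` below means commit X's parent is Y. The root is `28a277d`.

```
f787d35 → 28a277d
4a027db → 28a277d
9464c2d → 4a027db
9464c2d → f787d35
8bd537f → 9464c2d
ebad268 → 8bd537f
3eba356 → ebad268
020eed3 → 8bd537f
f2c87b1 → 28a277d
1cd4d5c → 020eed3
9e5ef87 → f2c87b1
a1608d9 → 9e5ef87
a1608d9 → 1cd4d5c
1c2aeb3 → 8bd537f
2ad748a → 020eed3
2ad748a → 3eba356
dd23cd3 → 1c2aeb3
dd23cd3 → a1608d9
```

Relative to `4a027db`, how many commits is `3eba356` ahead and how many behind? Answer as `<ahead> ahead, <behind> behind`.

5 ahead, 0 behind

Reachable from 3eba356: {28a277d, 3eba356, 4a027db, 8bd537f, 9464c2d, ebad268, f787d35}.
Reachable from 4a027db: {28a277d, 4a027db}.
Only in 3eba356's history (ahead): {3eba356, 8bd537f, 9464c2d, ebad268, f787d35} — 5.
Only in 4a027db's history (behind): {} — 0.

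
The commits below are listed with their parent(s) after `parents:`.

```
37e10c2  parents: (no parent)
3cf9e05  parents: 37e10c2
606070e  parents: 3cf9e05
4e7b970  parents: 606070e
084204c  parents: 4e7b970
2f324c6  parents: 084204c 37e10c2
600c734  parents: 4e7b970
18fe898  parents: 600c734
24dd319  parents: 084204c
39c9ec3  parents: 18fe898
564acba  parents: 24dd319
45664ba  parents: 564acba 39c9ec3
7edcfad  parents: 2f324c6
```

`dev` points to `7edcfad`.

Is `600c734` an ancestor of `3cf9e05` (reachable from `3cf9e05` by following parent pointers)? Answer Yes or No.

Ancestors of 3cf9e05: {37e10c2, 3cf9e05}.
600c734 is not in that set, so it is not an ancestor of 3cf9e05.

No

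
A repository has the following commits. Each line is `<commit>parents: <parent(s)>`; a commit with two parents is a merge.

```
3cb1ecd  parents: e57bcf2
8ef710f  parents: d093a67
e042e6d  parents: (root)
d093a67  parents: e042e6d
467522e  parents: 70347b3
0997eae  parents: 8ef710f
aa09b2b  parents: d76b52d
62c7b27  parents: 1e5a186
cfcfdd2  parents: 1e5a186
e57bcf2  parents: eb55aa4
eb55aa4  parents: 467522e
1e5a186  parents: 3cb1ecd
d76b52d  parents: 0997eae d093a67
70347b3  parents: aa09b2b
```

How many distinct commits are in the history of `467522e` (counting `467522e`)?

Walking parent pointers from 467522e: reachable set = {0997eae, 467522e, 70347b3, 8ef710f, aa09b2b, d093a67, d76b52d, e042e6d}.
That is 8 commits.

8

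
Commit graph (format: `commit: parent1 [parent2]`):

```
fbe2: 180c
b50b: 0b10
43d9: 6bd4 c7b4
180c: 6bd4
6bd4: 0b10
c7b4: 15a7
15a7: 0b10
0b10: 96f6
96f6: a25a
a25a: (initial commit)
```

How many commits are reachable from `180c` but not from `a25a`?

4

Reachable from 180c: {0b10, 180c, 6bd4, 96f6, a25a}.
Reachable from a25a: {a25a}.
In 180c's history but not a25a's: {0b10, 180c, 6bd4, 96f6} — 4 commits.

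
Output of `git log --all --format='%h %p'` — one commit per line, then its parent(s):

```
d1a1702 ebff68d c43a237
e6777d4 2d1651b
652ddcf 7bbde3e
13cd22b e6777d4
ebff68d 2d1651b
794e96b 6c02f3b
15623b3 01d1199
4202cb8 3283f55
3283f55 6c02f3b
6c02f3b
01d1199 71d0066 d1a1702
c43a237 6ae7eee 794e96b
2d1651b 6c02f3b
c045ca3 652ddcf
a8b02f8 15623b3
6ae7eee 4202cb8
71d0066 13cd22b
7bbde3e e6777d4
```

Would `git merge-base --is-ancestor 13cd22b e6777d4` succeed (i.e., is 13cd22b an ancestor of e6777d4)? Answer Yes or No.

No

Ancestors of e6777d4: {2d1651b, 6c02f3b, e6777d4}.
13cd22b is not in that set, so it is not an ancestor of e6777d4.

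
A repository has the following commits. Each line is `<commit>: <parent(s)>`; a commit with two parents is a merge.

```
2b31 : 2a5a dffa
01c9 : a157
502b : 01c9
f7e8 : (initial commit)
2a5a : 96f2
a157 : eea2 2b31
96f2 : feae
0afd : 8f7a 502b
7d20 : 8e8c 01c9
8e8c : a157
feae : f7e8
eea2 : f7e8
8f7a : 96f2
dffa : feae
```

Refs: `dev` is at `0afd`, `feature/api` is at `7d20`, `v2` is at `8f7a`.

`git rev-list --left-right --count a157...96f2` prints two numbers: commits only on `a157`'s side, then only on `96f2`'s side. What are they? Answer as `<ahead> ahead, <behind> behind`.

Reachable from a157: {2a5a, 2b31, 96f2, a157, dffa, eea2, f7e8, feae}.
Reachable from 96f2: {96f2, f7e8, feae}.
Only in a157's history (ahead): {2a5a, 2b31, a157, dffa, eea2} — 5.
Only in 96f2's history (behind): {} — 0.

5 ahead, 0 behind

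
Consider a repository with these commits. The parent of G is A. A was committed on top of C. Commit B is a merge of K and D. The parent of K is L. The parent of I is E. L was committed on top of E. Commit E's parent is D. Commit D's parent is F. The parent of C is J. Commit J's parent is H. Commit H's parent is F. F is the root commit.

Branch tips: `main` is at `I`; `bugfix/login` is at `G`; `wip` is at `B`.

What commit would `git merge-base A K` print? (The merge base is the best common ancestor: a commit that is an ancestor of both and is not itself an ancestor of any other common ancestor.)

Ancestors of A: {A, C, F, H, J}.
Ancestors of K: {D, E, F, K, L}.
Common ancestors: {F}.
The only common ancestor is F, so it is the merge base.

F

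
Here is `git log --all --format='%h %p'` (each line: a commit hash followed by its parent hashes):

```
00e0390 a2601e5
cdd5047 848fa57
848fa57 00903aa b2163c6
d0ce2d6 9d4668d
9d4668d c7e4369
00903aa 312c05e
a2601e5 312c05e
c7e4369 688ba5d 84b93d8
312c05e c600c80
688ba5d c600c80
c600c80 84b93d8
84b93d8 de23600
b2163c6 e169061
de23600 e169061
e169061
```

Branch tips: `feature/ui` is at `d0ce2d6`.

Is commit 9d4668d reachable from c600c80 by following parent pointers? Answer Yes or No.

No

Ancestors of c600c80: {84b93d8, c600c80, de23600, e169061}.
9d4668d is not in that set, so it is not an ancestor of c600c80.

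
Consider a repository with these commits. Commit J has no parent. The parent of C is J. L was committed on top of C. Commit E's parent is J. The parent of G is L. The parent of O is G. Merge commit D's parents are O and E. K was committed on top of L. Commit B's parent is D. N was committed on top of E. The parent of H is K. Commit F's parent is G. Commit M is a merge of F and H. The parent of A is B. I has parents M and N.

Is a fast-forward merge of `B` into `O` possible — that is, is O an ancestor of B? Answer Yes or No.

Yes

A fast-forward from O to B is possible iff O is an ancestor of B.
Ancestors of B: {B, C, D, E, G, J, L, O}.
O is among them, so fast-forward is possible.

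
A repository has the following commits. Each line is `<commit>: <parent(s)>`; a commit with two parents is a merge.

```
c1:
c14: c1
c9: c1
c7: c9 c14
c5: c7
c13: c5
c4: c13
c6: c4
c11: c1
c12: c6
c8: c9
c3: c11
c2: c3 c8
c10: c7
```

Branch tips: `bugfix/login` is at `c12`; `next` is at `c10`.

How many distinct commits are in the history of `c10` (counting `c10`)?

Walking parent pointers from c10: reachable set = {c1, c10, c14, c7, c9}.
That is 5 commits.

5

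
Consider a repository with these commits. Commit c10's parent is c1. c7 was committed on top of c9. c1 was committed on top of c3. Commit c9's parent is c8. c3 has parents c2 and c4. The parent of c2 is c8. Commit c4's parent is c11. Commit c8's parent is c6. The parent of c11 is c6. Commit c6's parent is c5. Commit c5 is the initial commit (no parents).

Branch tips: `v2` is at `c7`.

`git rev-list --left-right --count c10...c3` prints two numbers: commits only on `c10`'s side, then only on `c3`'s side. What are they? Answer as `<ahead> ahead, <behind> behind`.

Reachable from c10: {c1, c10, c11, c2, c3, c4, c5, c6, c8}.
Reachable from c3: {c11, c2, c3, c4, c5, c6, c8}.
Only in c10's history (ahead): {c1, c10} — 2.
Only in c3's history (behind): {} — 0.

2 ahead, 0 behind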